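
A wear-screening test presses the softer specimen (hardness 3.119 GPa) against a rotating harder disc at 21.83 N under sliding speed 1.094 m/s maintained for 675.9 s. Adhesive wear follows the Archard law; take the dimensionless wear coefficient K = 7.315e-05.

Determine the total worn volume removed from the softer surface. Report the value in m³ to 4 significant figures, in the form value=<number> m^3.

The computation keeps full float precision. Intermediate values are printed rounded. Rounded once at the end, at 4 significant digits.
Sliding distance L = v·t = 1.094 m/s × 675.9 s = 739.4 m.
Hardness H = 3.119 GPa = 3.119e+09 Pa.
In SI base units, W = 21.83 N, H = 3.119e+09 Pa, K = 7.315e-05.
The Archard volume V = K·W·L/H = 7.315e-05 · 21.83 · 739.4 / 3.119e+09 = 3.786e-10 m³.

value=3.786e-10 m^3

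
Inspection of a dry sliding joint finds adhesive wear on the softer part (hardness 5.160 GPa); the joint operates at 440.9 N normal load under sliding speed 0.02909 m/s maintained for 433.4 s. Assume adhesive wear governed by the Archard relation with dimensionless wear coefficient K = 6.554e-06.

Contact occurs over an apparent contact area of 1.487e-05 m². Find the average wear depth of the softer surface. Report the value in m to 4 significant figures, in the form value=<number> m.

value=4.748e-07 m

Displayed values are rounded. All working math runs at exact precision, and rounded once at the end, at four significant digits.
Distance covered L = v·t = 0.02909 m/s × 433.4 s = 12.61 m.
Hardness H = 5.160 GPa = 5.160e+09 Pa.
Working in SI base units: W = 440.9 N, H = 5.160e+09 Pa, K = 6.554e-06.
Volume removed: V = K·W·L/H = 6.554e-06 · 440.9 · 12.61 / 5.160e+09 = 7.060e-12 m³.
Mean wear depth h = V/A = 7.060e-12 / 1.487e-05 = 4.748e-07 m.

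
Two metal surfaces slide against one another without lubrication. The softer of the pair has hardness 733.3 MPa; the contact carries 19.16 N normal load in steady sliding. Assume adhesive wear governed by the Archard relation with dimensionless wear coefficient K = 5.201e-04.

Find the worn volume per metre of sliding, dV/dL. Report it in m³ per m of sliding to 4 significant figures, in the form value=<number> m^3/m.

value=1.359e-11 m^3/m

The computation runs at exact precision, and intermediate values are displayed rounded; rounded once at the end, at 4 significant digits.
Convert: Hardness H = 733.3 MPa = 7.333e+08 Pa.
In SI base units, W = 19.16 N, H = 7.333e+08 Pa, K = 5.201e-04.
Volumetric rate dV/dL = K·W/H, per unit distance: 5.201e-04 · 19.16 / 7.333e+08 = 1.359e-11 m³/m.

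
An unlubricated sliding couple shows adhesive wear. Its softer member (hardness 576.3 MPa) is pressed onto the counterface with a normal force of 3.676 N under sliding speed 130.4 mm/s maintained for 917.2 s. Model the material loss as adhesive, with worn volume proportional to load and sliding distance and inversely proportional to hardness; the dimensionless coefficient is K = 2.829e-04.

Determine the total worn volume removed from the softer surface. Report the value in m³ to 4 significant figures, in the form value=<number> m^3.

Intermediates appear rounded, and each operation keeps exact precision, and rounded once at the end: 4 significant digits.
Sliding speed v = 130.4 mm/s = 0.1304 m/s. Path length L = v·t = 0.1304 m/s × 917.2 s = 119.6 m.
Hardness H = 576.3 MPa = 5.763e+08 Pa.
Restated in SI base units: W = 3.676 N, H = 5.763e+08 Pa, K = 2.829e-04.
Apply Archard: V = K·W·L/H = 2.829e-04 · 3.676 · 119.6 / 5.763e+08 = 2.158e-10 m³.

value=2.158e-10 m^3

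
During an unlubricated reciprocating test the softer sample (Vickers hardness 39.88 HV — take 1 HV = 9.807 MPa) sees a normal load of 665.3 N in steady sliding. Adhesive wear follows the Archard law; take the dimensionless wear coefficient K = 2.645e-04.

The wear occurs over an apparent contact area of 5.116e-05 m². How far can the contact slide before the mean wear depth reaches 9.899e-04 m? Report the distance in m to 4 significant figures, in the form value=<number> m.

Intermediate values are shown rounded; every step maintains full precision. Rounded once at the end, at four significant figures.
Convert: Hardness H = 39.88 HV × 9.807 MPa/HV = 391.1 MPa = 3.911e+08 Pa.
Collected in SI base units: W = 665.3 N, H = 3.911e+08 Pa, K = 2.645e-04.
Wearable volume V_lim = h_lim·A = 9.899e-04 · 5.116e-05 = 5.064e-08 m³.
Inverting, life L = V_lim·H/(K·W) = 5.064e-08 · 3.911e+08 / (2.645e-04 · 665.3) = 112.6 m.

value=112.6 m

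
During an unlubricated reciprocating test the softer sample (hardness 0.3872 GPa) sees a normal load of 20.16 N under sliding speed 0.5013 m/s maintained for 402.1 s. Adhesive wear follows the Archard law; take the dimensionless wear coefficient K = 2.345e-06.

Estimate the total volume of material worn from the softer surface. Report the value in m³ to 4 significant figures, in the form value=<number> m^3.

Quoted intermediates are rounded; every step holds exact precision; a lone final rounding: four significant digits.
Path length L = v·t = 0.5013 m/s × 402.1 s = 201.6 m.
Hardness H = 0.3872 GPa = 3.872e+08 Pa.
SI base units throughout: W = 20.16 N, H = 3.872e+08 Pa, K = 2.345e-06.
Archard relation: V = K·W·L/H = 2.345e-06 · 20.16 · 201.6 / 3.872e+08 = 2.461e-11 m³.

value=2.461e-11 m^3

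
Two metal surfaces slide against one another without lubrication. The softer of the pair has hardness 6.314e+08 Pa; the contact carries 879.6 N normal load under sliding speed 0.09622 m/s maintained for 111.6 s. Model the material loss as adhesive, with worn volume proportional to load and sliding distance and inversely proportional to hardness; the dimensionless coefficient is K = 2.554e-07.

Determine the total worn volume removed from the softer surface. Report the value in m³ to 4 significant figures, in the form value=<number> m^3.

value=3.821e-12 m^3

The intermediates appear rounded, and the computation keeps exact precision. Rounded once at the end, at 4 significant digits.
Distance L = v·t = 0.09622 m/s × 111.6 s = 10.74 m.
In SI base units, W = 879.6 N, H = 6.314e+08 Pa, K = 2.554e-07.
Apply Archard: V = K·W·L/H = 2.554e-07 · 879.6 · 10.74 / 6.314e+08 = 3.821e-12 m³.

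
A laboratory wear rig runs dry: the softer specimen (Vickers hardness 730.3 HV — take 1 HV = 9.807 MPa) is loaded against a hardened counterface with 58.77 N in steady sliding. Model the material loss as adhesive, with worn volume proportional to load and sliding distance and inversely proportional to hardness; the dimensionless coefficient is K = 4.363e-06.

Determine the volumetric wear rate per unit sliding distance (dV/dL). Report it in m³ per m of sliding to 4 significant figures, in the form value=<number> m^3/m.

The intermediates are displayed rounded — each operation runs at full float precision, and rounded once at the end, at 4 significant figures.
Hardness H = 730.3 HV × 9.807 MPa/HV = 7162 MPa = 7.162e+09 Pa.
In SI base units: W = 58.77 N, H = 7.162e+09 Pa, K = 4.363e-06.
Wear rate dV/dL = K·W/H (no L dependence): 4.363e-06 · 58.77 / 7.162e+09 = 3.580e-14 m³/m.

value=3.580e-14 m^3/m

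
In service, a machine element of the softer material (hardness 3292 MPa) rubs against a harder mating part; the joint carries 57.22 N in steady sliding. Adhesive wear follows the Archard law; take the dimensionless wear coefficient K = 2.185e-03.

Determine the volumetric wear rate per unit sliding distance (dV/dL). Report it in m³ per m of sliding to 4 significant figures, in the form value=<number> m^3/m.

Every step keeps exact precision, and shown intermediates are rounded. Rounded once at the end: four significant digits.
Hardness H = 3292 MPa = 3.292e+09 Pa.
As SI base values: W = 57.22 N, H = 3.292e+09 Pa, K = 2.185e-03.
Rate of wear dV/dL = K·W/H (no L dependence): 2.185e-03 · 57.22 / 3.292e+09 = 3.798e-11 m³/m.

value=3.798e-11 m^3/m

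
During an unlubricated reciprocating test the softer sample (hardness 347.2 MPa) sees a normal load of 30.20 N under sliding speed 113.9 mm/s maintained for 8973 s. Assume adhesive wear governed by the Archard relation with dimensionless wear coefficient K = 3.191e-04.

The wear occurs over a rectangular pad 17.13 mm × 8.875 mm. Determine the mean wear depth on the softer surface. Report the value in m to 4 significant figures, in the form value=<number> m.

value=1.866e-04 m

Intermediates are displayed rounded; the computation carries full precision. Rounded just once, at four significant digits.
Sliding speed v = 113.9 mm/s = 0.1139 m/s. Distance L = v·t = 0.1139 m/s × 8973 s = 1022 m.
Hardness H = 347.2 MPa = 3.472e+08 Pa.
Pad sides 17.13 mm × 8.875 mm = 0.01713 m × 0.008875 m. Contact area A = 0.01713 m × 0.008875 m = 1.520e-04 m².
SI base units throughout: W = 30.20 N, H = 3.472e+08 Pa, K = 3.191e-04.
The Archard volume V = K·W·L/H = 3.191e-04 · 30.20 · 1022 / 3.472e+08 = 2.837e-08 m³.
Mean depth h = V/A = 2.837e-08 / 1.520e-04 = 1.866e-04 m.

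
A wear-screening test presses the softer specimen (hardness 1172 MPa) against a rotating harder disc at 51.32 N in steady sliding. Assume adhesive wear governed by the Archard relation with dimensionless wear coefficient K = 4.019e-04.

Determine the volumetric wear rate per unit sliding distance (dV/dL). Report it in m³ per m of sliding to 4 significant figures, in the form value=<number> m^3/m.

value=1.760e-11 m^3/m

Quoted intermediates are rounded; each operation maintains exact precision; a lone final rounding, at 4 significant figures.
Convert: Hardness H = 1172 MPa = 1.172e+09 Pa.
Restated in SI base units: W = 51.32 N, H = 1.172e+09 Pa, K = 4.019e-04.
Rate of wear dV/dL = K·W/H, so: 4.019e-04 · 51.32 / 1.172e+09 = 1.760e-11 m³/m.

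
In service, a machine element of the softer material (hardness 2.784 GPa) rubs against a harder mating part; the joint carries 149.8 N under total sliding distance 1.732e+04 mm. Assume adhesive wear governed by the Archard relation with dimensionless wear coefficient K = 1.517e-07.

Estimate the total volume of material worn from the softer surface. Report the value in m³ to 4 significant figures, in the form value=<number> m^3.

value=1.414e-13 m^3

All arithmetic carries full precision — intermediate values are shown rounded; one final rounding to 4 significant digits.
Path length L = 1.732e+04 mm = 17.32 m.
Hardness H = 2.784 GPa = 2.784e+09 Pa.
Collected in SI base units: W = 149.8 N, H = 2.784e+09 Pa, K = 1.517e-07.
By Archard's law, V = K·W·L/H = 1.517e-07 · 149.8 · 17.32 / 2.784e+09 = 1.414e-13 m³.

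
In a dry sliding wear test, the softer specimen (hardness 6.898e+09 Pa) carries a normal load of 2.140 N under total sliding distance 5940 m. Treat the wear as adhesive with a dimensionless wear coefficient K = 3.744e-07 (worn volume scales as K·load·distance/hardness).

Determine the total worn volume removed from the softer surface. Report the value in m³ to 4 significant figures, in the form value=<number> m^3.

value=6.899e-13 m^3

Intermediates appear rounded, and each operation maintains exact precision — rounded just once: 4 significant figures.
In SI base units, W = 2.140 N, H = 6.898e+09 Pa, K = 3.744e-07.
Volume removed: V = K·W·L/H = 3.744e-07 · 2.140 · 5940 / 6.898e+09 = 6.899e-13 m³.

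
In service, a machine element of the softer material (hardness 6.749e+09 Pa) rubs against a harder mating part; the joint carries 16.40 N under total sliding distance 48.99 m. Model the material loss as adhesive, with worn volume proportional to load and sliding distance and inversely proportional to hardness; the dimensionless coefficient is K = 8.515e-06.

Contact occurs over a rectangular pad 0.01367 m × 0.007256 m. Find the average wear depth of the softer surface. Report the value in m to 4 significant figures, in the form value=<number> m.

The intermediates are printed rounded; all working math runs at full precision — a lone final rounding: 4 significant digits.
Contact area A = 0.01367 m × 0.007256 m = 9.919e-05 m².
Expressed in SI base units: W = 16.40 N, H = 6.749e+09 Pa, K = 8.515e-06.
Worn volume V = K·W·L/H = 8.515e-06 · 16.40 · 48.99 / 6.749e+09 = 1.014e-12 m³.
Depth h = V/A = 1.014e-12 / 9.919e-05 = 1.022e-08 m.

value=1.022e-08 m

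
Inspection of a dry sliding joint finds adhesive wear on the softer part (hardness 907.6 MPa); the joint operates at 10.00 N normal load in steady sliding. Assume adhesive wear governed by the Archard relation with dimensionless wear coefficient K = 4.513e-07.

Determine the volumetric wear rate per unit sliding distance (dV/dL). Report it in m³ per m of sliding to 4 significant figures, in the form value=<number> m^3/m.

value=4.972e-15 m^3/m

Intermediates appear rounded. The algebra maintains full float precision. Rounded once at the end to four significant figures.
Convert: Hardness H = 907.6 MPa = 9.076e+08 Pa.
Restated in SI base units: W = 10.00 N, H = 9.076e+08 Pa, K = 4.513e-07.
Volumetric rate dV/dL = K·W/H (independent of L): 4.513e-07 · 10.00 / 9.076e+08 = 4.972e-15 m³/m.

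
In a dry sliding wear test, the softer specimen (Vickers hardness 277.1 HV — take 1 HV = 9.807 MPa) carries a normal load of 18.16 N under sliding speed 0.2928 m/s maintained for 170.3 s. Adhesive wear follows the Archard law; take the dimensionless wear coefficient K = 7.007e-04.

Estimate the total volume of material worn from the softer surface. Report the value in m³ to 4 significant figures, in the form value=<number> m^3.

value=2.335e-10 m^3

Intermediate values appear rounded; the algebra carries full float precision. Rounded just once: four significant digits.
Convert: Total distance L = v·t = 0.2928 m/s × 170.3 s = 49.86 m.
Convert: Hardness H = 277.1 HV × 9.807 MPa/HV = 2718 MPa = 2.718e+09 Pa.
In SI base units: W = 18.16 N, H = 2.718e+09 Pa, K = 7.007e-04.
Volume removed: V = K·W·L/H = 7.007e-04 · 18.16 · 49.86 / 2.718e+09 = 2.335e-10 m³.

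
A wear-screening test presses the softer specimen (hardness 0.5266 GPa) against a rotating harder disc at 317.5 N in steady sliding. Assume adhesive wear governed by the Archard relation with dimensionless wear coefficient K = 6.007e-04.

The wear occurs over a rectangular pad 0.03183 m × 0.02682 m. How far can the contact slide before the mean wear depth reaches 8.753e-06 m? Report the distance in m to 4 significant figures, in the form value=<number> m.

The computation carries full float precision; quoted intermediates are rounded — one final rounding: four significant figures.
Convert: Hardness H = 0.5266 GPa = 5.266e+08 Pa.
Convert: Contact area A = 0.03183 m × 0.02682 m = 8.537e-04 m².
In SI base units: W = 317.5 N, H = 5.266e+08 Pa, K = 6.007e-04.
Limit volume V_lim = h_lim·A = 8.753e-06 · 8.537e-04 = 7.472e-09 m³.
Thus life L = V_lim·H/(K·W) = 7.472e-09 · 5.266e+08 / (6.007e-04 · 317.5) = 20.63 m.

value=20.63 m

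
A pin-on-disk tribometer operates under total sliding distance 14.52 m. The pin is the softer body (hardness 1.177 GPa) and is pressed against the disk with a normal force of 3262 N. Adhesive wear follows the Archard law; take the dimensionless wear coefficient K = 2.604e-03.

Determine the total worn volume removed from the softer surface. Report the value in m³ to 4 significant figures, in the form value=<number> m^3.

The intermediates appear rounded, and every step keeps full precision — a single final rounding to four significant figures.
Hardness H = 1.177 GPa = 1.177e+09 Pa.
Working in SI base units: W = 3262 N, H = 1.177e+09 Pa, K = 2.604e-03.
Volume removed: V = K·W·L/H = 2.604e-03 · 3262 · 14.52 / 1.177e+09 = 1.048e-07 m³.

value=1.048e-07 m^3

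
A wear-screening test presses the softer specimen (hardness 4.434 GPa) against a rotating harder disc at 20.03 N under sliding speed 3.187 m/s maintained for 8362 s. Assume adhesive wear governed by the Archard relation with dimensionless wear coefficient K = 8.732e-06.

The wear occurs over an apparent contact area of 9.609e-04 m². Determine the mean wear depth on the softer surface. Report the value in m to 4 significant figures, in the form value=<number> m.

Each operation holds full precision — printed values are rounded — rounded just once to four significant figures.
Convert: Distance covered L = v·t = 3.187 m/s × 8362 s = 2.665e+04 m.
Convert: Hardness H = 4.434 GPa = 4.434e+09 Pa.
In SI base units, W = 20.03 N, H = 4.434e+09 Pa, K = 8.732e-06.
By Archard's law, V = K·W·L/H = 8.732e-06 · 20.03 · 2.665e+04 / 4.434e+09 = 1.051e-09 m³.
Average depth h = V/A = 1.051e-09 / 9.609e-04 = 1.094e-06 m.

value=1.094e-06 m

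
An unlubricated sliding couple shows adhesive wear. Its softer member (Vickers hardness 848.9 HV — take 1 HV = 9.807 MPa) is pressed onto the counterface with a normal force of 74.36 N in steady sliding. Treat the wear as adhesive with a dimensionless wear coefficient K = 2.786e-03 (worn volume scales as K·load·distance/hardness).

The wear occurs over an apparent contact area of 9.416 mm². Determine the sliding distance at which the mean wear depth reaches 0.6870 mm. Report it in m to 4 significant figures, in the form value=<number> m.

value=260.0 m

Intermediates are printed rounded. Every step maintains full float precision. Rounded just once to 4 significant figures.
Convert: Hardness H = 848.9 HV × 9.807 MPa/HV = 8325 MPa = 8.325e+09 Pa.
Convert: Contact area A = 9.416 mm² = 9.416e-06 m².
Convert: Depth limit h_lim = 0.6870 mm = 6.870e-04 m.
SI base units throughout: W = 74.36 N, H = 8.325e+09 Pa, K = 2.786e-03.
Volume at the limit: V_lim = h_lim·A = 6.870e-04 · 9.416e-06 = 6.469e-09 m³.
Life L = V_lim·H/(K·W) = 6.469e-09 · 8.325e+09 / (2.786e-03 · 74.36) = 260.0 m.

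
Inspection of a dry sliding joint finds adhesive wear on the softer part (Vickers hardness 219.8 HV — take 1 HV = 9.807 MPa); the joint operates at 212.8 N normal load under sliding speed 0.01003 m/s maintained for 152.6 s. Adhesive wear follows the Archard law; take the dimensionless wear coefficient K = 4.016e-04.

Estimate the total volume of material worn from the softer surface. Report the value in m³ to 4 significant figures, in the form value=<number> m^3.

The intermediates are shown rounded, and every step carries full float precision — one final rounding, at 4 significant figures.
The distance L = v·t = 0.01003 m/s × 152.6 s = 1.531 m.
Hardness H = 219.8 HV × 9.807 MPa/HV = 2156 MPa = 2.156e+09 Pa.
As SI base values: W = 212.8 N, H = 2.156e+09 Pa, K = 4.016e-04.
Worn volume V = K·W·L/H = 4.016e-04 · 212.8 · 1.531 / 2.156e+09 = 6.068e-11 m³.

value=6.068e-11 m^3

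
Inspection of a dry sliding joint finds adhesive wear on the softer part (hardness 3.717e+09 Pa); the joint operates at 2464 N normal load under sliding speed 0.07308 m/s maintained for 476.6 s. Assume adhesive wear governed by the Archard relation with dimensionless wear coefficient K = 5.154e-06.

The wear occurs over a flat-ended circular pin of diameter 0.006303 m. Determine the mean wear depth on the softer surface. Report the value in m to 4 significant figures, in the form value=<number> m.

Every step holds exact precision; intermediates appear rounded. Rounded just once: four significant figures.
Convert: Sliding distance L = v·t = 0.07308 m/s × 476.6 s = 34.83 m.
Convert: Contact area A = π·d²/4 = π·(0.006303 m)²/4 = 3.120e-05 m².
As SI base values: W = 2464 N, H = 3.717e+09 Pa, K = 5.154e-06.
The Archard volume V = K·W·L/H = 5.154e-06 · 2464 · 34.83 / 3.717e+09 = 1.190e-10 m³.
Mean wear depth h = V/A = 1.190e-10 / 3.120e-05 = 3.814e-06 m.

value=3.814e-06 m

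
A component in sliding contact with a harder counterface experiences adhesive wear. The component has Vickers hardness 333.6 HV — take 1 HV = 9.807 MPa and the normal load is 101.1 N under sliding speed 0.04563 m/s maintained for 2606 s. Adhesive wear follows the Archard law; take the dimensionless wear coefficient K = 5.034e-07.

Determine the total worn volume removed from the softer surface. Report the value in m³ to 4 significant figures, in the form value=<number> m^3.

The algebra keeps full float precision. Intermediates are shown rounded — one last rounding, at four significant digits.
Convert: Path length L = v·t = 0.04563 m/s × 2606 s = 118.9 m.
Convert: Hardness H = 333.6 HV × 9.807 MPa/HV = 3272 MPa = 3.272e+09 Pa.
Collected in SI base units: W = 101.1 N, H = 3.272e+09 Pa, K = 5.034e-07.
Archard volume V = K·W·L/H = 5.034e-07 · 101.1 · 118.9 / 3.272e+09 = 1.850e-12 m³.

value=1.850e-12 m^3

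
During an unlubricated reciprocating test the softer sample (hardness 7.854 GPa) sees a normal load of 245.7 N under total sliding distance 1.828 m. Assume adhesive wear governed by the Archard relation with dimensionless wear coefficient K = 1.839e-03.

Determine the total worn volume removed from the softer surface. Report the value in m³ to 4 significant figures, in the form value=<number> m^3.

The intermediates are shown rounded, and each operation runs at exact precision, and rounded once at the end: 4 significant digits.
Convert: Hardness H = 7.854 GPa = 7.854e+09 Pa.
As SI base values: W = 245.7 N, H = 7.854e+09 Pa, K = 1.839e-03.
Volume removed: V = K·W·L/H = 1.839e-03 · 245.7 · 1.828 / 7.854e+09 = 1.052e-10 m³.

value=1.052e-10 m^3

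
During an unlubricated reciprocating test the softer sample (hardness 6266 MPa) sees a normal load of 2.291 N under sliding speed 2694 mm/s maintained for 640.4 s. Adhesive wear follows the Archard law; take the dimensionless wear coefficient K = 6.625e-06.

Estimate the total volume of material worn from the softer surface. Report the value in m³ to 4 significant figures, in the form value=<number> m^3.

Every step carries exact precision, and intermediates are displayed rounded, and a single final rounding: four significant digits.
Sliding speed v = 2694 mm/s = 2.694 m/s. Sliding distance L = v·t = 2.694 m/s × 640.4 s = 1725 m.
Hardness H = 6266 MPa = 6.266e+09 Pa.
As SI base values: W = 2.291 N, H = 6.266e+09 Pa, K = 6.625e-06.
Archard volume V = K·W·L/H = 6.625e-06 · 2.291 · 1725 / 6.266e+09 = 4.179e-12 m³.

value=4.179e-12 m^3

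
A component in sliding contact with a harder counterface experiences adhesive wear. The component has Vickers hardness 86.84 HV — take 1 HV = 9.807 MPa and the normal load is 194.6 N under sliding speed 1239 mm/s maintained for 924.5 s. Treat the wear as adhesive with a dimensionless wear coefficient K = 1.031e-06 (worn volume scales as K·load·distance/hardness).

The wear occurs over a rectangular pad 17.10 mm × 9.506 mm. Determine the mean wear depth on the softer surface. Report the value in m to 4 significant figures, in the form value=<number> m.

The intermediates are printed rounded. Each operation keeps full precision. Rounded just once, at 4 significant figures.
Sliding speed v = 1239 mm/s = 1.239 m/s. The distance L = v·t = 1.239 m/s × 924.5 s = 1145 m.
Hardness H = 86.84 HV × 9.807 MPa/HV = 851.6 MPa = 8.516e+08 Pa.
Pad sides 17.10 mm × 9.506 mm = 0.01710 m × 0.009506 m. Contact area A = 0.01710 m × 0.009506 m = 1.626e-04 m².
Restated in SI base units: W = 194.6 N, H = 8.516e+08 Pa, K = 1.031e-06.
Volume removed: V = K·W·L/H = 1.031e-06 · 194.6 · 1145 / 8.516e+08 = 2.699e-10 m³.
Depth h = V/A = 2.699e-10 / 1.626e-04 = 1.660e-06 m.

value=1.660e-06 m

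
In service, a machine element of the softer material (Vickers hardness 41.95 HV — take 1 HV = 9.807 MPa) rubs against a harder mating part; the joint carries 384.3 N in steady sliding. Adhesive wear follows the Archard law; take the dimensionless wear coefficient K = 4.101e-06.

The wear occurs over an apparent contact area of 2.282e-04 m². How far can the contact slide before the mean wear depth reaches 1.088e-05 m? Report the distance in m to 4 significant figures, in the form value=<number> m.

value=648.1 m

Intermediates are displayed rounded; all working math maintains full precision. Rounded once at the end: 4 significant digits.
Hardness H = 41.95 HV × 9.807 MPa/HV = 411.4 MPa = 4.114e+08 Pa.
Working in SI base units: W = 384.3 N, H = 4.114e+08 Pa, K = 4.101e-06.
Wearable volume V_lim = h_lim·A = 1.088e-05 · 2.282e-04 = 2.483e-09 m³.
So the life L = V_lim·H/(K·W) = 2.483e-09 · 4.114e+08 / (4.101e-06 · 384.3) = 648.1 m.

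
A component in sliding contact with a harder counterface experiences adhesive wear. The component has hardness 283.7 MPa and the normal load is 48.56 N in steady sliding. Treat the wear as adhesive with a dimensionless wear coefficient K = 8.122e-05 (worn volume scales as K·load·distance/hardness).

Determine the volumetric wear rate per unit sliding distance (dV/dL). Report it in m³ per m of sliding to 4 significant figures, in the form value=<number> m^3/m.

value=1.390e-11 m^3/m

Intermediates are shown rounded. The algebra keeps full float precision, and a single final rounding to four significant digits.
Convert: Hardness H = 283.7 MPa = 2.837e+08 Pa.
Expressed in SI base units: W = 48.56 N, H = 2.837e+08 Pa, K = 8.122e-05.
Volumetric rate dV/dL = K·W/H — distance-free: 8.122e-05 · 48.56 / 2.837e+08 = 1.390e-11 m³/m.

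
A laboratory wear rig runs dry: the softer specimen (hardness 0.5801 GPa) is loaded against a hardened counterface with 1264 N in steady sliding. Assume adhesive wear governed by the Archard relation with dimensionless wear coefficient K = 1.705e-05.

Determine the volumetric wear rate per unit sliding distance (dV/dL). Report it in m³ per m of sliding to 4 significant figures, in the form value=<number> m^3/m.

The intermediates are displayed rounded; all working math carries full float precision. Rounded once at the end: four significant digits.
Convert: Hardness H = 0.5801 GPa = 5.801e+08 Pa.
In SI base units, W = 1264 N, H = 5.801e+08 Pa, K = 1.705e-05.
Volumetric rate dV/dL = K·W/H, per unit distance: 1.705e-05 · 1264 / 5.801e+08 = 3.715e-11 m³/m.

value=3.715e-11 m^3/m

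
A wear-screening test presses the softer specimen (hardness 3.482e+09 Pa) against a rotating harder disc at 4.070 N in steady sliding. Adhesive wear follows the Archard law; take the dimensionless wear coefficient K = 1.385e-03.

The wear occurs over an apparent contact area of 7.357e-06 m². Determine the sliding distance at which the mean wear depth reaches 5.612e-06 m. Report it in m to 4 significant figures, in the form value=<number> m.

The computation keeps full precision; shown intermediates are rounded, and a lone final rounding to four significant figures.
Collected in SI base units: W = 4.070 N, H = 3.482e+09 Pa, K = 1.385e-03.
Permissible volume V_lim = h_lim·A = 5.612e-06 · 7.357e-06 = 4.129e-11 m³.
Inverting, life L = V_lim·H/(K·W) = 4.129e-11 · 3.482e+09 / (1.385e-03 · 4.070) = 25.50 m.

value=25.50 m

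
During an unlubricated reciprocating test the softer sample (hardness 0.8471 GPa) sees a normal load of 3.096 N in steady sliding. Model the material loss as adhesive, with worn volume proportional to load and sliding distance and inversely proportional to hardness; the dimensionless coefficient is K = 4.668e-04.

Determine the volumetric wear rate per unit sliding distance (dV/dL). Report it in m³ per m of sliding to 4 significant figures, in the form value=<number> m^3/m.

Intermediates are displayed rounded; each operation keeps full float precision. Rounded once at the end to 4 significant figures.
Convert: Hardness H = 0.8471 GPa = 8.471e+08 Pa.
In SI base units: W = 3.096 N, H = 8.471e+08 Pa, K = 4.668e-04.
The wear rate dV/dL = K·W/H — distance-free: 4.668e-04 · 3.096 / 8.471e+08 = 1.706e-12 m³/m.

value=1.706e-12 m^3/m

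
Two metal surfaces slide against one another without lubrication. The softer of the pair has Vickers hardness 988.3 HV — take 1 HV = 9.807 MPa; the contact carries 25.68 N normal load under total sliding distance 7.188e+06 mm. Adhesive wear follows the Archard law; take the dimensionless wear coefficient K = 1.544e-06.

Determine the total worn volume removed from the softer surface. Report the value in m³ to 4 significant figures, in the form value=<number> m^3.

value=2.941e-11 m^3

Intermediates are displayed rounded; all arithmetic carries exact precision. Rounded once at the end: four significant digits.
Path length L = 7.188e+06 mm = 7188 m.
Hardness H = 988.3 HV × 9.807 MPa/HV = 9692 MPa = 9.692e+09 Pa.
In SI base units, W = 25.68 N, H = 9.692e+09 Pa, K = 1.544e-06.
The Archard volume V = K·W·L/H = 1.544e-06 · 25.68 · 7188 / 9.692e+09 = 2.941e-11 m³.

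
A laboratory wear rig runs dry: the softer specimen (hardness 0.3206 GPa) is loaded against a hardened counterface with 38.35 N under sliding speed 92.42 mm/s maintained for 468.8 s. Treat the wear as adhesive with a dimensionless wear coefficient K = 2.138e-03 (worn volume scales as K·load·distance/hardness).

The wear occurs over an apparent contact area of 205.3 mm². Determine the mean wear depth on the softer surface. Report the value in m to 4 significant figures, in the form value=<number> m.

Intermediates appear rounded. Every step runs at full precision, and rounded once at the end: four significant figures.
Sliding speed v = 92.42 mm/s = 0.09242 m/s. The distance L = v·t = 0.09242 m/s × 468.8 s = 43.33 m.
Hardness H = 0.3206 GPa = 3.206e+08 Pa.
Contact area A = 205.3 mm² = 2.053e-04 m².
In SI base units: W = 38.35 N, H = 3.206e+08 Pa, K = 2.138e-03.
Volume removed: V = K·W·L/H = 2.138e-03 · 38.35 · 43.33 / 3.206e+08 = 1.108e-08 m³.
Wear depth h = V/A = 1.108e-08 / 2.053e-04 = 5.397e-05 m.

value=5.397e-05 m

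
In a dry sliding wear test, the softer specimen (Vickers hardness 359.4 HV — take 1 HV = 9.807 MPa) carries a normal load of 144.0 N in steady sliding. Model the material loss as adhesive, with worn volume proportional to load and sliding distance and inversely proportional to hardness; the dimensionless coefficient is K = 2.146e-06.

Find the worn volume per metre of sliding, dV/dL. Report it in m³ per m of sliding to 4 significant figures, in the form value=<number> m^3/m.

The intermediates are shown rounded, and every step holds full precision — rounded just once: 4 significant figures.
Hardness H = 359.4 HV × 9.807 MPa/HV = 3525 MPa = 3.525e+09 Pa.
In SI base units, W = 144.0 N, H = 3.525e+09 Pa, K = 2.146e-06.
Wear rate dV/dL = K·W/H: 2.146e-06 · 144.0 / 3.525e+09 = 8.768e-14 m³/m.

value=8.768e-14 m^3/m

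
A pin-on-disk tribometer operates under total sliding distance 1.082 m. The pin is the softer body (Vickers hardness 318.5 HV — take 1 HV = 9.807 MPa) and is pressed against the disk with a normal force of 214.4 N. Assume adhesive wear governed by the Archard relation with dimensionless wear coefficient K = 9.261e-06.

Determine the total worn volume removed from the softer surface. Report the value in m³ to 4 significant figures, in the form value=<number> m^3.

Quoted intermediates are rounded. The computation keeps full precision, and a lone final rounding: four significant digits.
Hardness H = 318.5 HV × 9.807 MPa/HV = 3124 MPa = 3.124e+09 Pa.
Expressed in SI base units: W = 214.4 N, H = 3.124e+09 Pa, K = 9.261e-06.
Wear volume V = K·W·L/H = 9.261e-06 · 214.4 · 1.082 / 3.124e+09 = 6.878e-13 m³.

value=6.878e-13 m^3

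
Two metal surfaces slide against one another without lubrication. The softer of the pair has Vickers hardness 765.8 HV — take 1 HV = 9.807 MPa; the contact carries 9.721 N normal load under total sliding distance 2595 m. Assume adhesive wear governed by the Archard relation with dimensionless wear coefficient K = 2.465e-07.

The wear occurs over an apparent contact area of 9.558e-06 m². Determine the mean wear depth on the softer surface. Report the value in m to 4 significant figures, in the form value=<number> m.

Every step maintains full precision, and displayed values are rounded; rounded just once to 4 significant figures.
Convert: Hardness H = 765.8 HV × 9.807 MPa/HV = 7510 MPa = 7.510e+09 Pa.
As SI base values: W = 9.721 N, H = 7.510e+09 Pa, K = 2.465e-07.
Volume removed: V = K·W·L/H = 2.465e-07 · 9.721 · 2595 / 7.510e+09 = 8.280e-13 m³.
Depth h = V/A = 8.280e-13 / 9.558e-06 = 8.663e-08 m.

value=8.663e-08 m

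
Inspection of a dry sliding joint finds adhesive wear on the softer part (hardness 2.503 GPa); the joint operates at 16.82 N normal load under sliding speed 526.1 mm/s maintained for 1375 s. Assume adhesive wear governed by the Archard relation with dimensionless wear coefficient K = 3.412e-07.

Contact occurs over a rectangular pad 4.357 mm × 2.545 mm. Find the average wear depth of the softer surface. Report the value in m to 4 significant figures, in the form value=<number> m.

The computation maintains full float precision, and intermediates are shown rounded — one last rounding: 4 significant figures.
Sliding speed v = 526.1 mm/s = 0.5261 m/s. Distance covered L = v·t = 0.5261 m/s × 1375 s = 723.4 m.
Hardness H = 2.503 GPa = 2.503e+09 Pa.
Pad sides 4.357 mm × 2.545 mm = 0.004357 m × 0.002545 m. Contact area A = 0.004357 m × 0.002545 m = 1.109e-05 m².
In SI base units: W = 16.82 N, H = 2.503e+09 Pa, K = 3.412e-07.
Archard volume V = K·W·L/H = 3.412e-07 · 16.82 · 723.4 / 2.503e+09 = 1.659e-12 m³.
Average depth h = V/A = 1.659e-12 / 1.109e-05 = 1.496e-07 m.

value=1.496e-07 m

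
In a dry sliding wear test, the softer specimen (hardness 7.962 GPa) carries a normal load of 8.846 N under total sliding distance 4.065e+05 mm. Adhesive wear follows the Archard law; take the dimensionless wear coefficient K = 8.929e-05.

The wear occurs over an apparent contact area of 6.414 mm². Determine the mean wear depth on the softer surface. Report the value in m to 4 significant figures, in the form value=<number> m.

Displayed values are rounded, and the algebra runs at full precision, and a single final rounding to 4 significant digits.
Convert: Sliding distance L = 4.065e+05 mm = 406.5 m.
Convert: Hardness H = 7.962 GPa = 7.962e+09 Pa.
Convert: Contact area A = 6.414 mm² = 6.414e-06 m².
In SI base units, W = 8.846 N, H = 7.962e+09 Pa, K = 8.929e-05.
Worn volume V = K·W·L/H = 8.929e-05 · 8.846 · 406.5 / 7.962e+09 = 4.033e-11 m³.
Mean depth h = V/A = 4.033e-11 / 6.414e-06 = 6.287e-06 m.

value=6.287e-06 m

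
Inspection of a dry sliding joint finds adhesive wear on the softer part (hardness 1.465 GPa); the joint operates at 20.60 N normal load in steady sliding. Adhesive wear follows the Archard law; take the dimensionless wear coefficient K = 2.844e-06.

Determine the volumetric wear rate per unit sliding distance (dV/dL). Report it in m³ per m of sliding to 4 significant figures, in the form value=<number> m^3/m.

Shown intermediates are rounded; each operation carries full float precision, and one final rounding to four significant digits.
Hardness H = 1.465 GPa = 1.465e+09 Pa.
Expressed in SI base units: W = 20.60 N, H = 1.465e+09 Pa, K = 2.844e-06.
The wear rate dV/dL = K·W/H, so: 2.844e-06 · 20.60 / 1.465e+09 = 3.999e-14 m³/m.

value=3.999e-14 m^3/m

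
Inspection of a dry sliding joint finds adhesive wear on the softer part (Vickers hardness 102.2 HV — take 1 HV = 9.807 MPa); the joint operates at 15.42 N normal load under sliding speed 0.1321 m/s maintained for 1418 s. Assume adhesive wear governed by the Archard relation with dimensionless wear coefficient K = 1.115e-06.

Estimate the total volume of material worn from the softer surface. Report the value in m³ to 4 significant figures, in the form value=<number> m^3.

value=3.213e-12 m^3

All arithmetic carries full float precision — printed values are rounded; rounded once at the end to 4 significant digits.
Convert: The distance L = v·t = 0.1321 m/s × 1418 s = 187.3 m.
Convert: Hardness H = 102.2 HV × 9.807 MPa/HV = 1002 MPa = 1.002e+09 Pa.
In SI base units, W = 15.42 N, H = 1.002e+09 Pa, K = 1.115e-06.
Archard relation: V = K·W·L/H = 1.115e-06 · 15.42 · 187.3 / 1.002e+09 = 3.213e-12 m³.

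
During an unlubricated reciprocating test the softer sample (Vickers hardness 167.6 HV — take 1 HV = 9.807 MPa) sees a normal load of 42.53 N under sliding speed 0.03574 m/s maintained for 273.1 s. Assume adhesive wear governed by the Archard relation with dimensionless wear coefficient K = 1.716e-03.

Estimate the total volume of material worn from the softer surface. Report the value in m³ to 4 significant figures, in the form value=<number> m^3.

Intermediate values appear rounded, and all arithmetic holds full precision — one last rounding: four significant figures.
Convert: Distance covered L = v·t = 0.03574 m/s × 273.1 s = 9.761 m.
Convert: Hardness H = 167.6 HV × 9.807 MPa/HV = 1644 MPa = 1.644e+09 Pa.
Expressed in SI base units: W = 42.53 N, H = 1.644e+09 Pa, K = 1.716e-03.
The Archard volume V = K·W·L/H = 1.716e-03 · 42.53 · 9.761 / 1.644e+09 = 4.334e-10 m³.

value=4.334e-10 m^3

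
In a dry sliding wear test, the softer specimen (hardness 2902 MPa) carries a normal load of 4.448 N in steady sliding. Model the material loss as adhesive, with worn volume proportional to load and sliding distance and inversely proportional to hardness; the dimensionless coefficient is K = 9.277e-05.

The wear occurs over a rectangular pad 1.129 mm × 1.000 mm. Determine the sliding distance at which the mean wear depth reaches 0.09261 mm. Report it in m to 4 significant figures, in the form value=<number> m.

value=735.3 m

All working math maintains exact precision — intermediate values are shown rounded — rounded once at the end, at four significant figures.
Hardness H = 2902 MPa = 2.902e+09 Pa.
Pad sides 1.129 mm × 1.000 mm = 0.001129 m × 0.001000 m. Contact area A = 0.001129 m × 0.001000 m = 1.129e-06 m².
Depth limit h_lim = 0.09261 mm = 9.261e-05 m.
Working in SI base units: W = 4.448 N, H = 2.902e+09 Pa, K = 9.277e-05.
Limit volume V_lim = h_lim·A = 9.261e-05 · 1.129e-06 = 1.046e-10 m³.
Thus life L = V_lim·H/(K·W) = 1.046e-10 · 2.902e+09 / (9.277e-05 · 4.448) = 735.3 m.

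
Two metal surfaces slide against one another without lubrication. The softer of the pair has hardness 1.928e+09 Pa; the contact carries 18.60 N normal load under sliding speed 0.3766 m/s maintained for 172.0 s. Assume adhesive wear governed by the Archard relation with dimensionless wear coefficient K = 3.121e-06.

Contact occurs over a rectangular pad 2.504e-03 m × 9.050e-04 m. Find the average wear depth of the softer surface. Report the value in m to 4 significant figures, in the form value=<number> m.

value=8.606e-07 m

Intermediate values are displayed rounded; the computation runs at exact precision. Rounded once at the end to 4 significant figures.
Convert: The distance L = v·t = 0.3766 m/s × 172.0 s = 64.78 m.
Convert: Contact area A = 2.504e-03 m × 9.050e-04 m = 2.266e-06 m².
Expressed in SI base units: W = 18.60 N, H = 1.928e+09 Pa, K = 3.121e-06.
Archard relation: V = K·W·L/H = 3.121e-06 · 18.60 · 64.78 / 1.928e+09 = 1.950e-12 m³.
Depth of wear h = V/A = 1.950e-12 / 2.266e-06 = 8.606e-07 m.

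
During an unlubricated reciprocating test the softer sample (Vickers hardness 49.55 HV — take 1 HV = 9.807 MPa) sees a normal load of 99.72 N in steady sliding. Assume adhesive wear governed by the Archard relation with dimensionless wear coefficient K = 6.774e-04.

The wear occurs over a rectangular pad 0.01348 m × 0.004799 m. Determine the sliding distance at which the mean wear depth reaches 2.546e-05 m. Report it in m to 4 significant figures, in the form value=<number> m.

value=11.85 m

The algebra maintains exact precision; intermediate values are printed rounded. Rounded once at the end: four significant digits.
Convert: Hardness H = 49.55 HV × 9.807 MPa/HV = 485.9 MPa = 4.859e+08 Pa.
Convert: Contact area A = 0.01348 m × 0.004799 m = 6.469e-05 m².
Expressed in SI base units: W = 99.72 N, H = 4.859e+08 Pa, K = 6.774e-04.
Allowed volume V_lim = h_lim·A = 2.546e-05 · 6.469e-05 = 1.647e-09 m³.
Sliding life L = V_lim·H/(K·W) = 1.647e-09 · 4.859e+08 / (6.774e-04 · 99.72) = 11.85 m.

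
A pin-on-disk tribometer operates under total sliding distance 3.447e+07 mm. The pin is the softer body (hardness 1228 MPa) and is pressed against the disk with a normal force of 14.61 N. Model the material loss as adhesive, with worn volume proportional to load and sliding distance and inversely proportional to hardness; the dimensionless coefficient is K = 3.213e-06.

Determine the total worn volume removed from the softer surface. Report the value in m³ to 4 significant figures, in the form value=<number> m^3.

The algebra runs at exact precision, and the intermediates are printed rounded — rounded just once, at 4 significant digits.
Convert: Distance covered L = 3.447e+07 mm = 3.447e+04 m.
Convert: Hardness H = 1228 MPa = 1.228e+09 Pa.
In SI base units: W = 14.61 N, H = 1.228e+09 Pa, K = 3.213e-06.
Archard relation: V = K·W·L/H = 3.213e-06 · 14.61 · 3.447e+04 / 1.228e+09 = 1.318e-09 m³.

value=1.318e-09 m^3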